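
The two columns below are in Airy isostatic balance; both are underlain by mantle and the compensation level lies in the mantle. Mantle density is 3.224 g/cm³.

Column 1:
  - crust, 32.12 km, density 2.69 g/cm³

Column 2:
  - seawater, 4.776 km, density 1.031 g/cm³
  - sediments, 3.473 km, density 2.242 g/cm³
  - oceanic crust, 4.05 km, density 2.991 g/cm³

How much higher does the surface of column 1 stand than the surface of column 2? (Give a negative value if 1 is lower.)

For any compensation level in the mantle, the mantle terms cancel and isostasy reduces to e = (Σt_1 − Σt_2) − (Σ(ρt)_1 − Σ(ρt)_2) / ρ_m.
Σt_1 = 32.12 km; Σt_2 = 12.299 km; Σ(ρt)_1 = 86.4028; Σ(ρt)_2 = 24.824072 (in km·g/cm³).
e = (32.12 − 12.299) − (86.4028 − 24.824072) / 3.224 = 0.721 km.

0.721 km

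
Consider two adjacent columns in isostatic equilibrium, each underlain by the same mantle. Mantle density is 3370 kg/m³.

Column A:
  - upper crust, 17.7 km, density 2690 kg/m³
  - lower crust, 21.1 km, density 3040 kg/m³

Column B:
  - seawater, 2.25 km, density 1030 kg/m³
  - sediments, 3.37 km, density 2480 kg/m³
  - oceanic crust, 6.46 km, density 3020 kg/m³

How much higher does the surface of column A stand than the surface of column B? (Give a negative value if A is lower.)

2.51 km

For any compensation level in the mantle, the mantle terms cancel and isostasy reduces to e = (Σt_A − Σt_B) − (Σ(ρt)_A − Σ(ρt)_B) / ρ_m.
Σt_A = 38.8 km; Σt_B = 12.08 km; Σ(ρt)_A = 111757; Σ(ρt)_B = 30184.3 (in km·kg/m³).
e = (38.8 − 12.08) − (111757 − 30184.3) / 3370 = 2.51 km.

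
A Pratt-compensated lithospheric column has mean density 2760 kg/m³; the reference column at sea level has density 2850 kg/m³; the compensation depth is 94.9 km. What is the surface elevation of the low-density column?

ρ_ref D = ρ (D + h) → h = D (ρ_ref − ρ)/ρ.
h = 94.9 km × (2850 − 2760)/2760 = 3.09 km.

3.09 km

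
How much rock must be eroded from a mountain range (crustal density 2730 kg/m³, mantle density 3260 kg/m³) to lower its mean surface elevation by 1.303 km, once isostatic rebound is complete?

Net drop Δ = e − u = e − e ρ_c/ρ_m = e (ρ_m − ρ_c)/ρ_m.
e = Δ ρ_m/(ρ_m − ρ_c) = 1.303 km × 3260/530 = 8.01 km.

8.01 km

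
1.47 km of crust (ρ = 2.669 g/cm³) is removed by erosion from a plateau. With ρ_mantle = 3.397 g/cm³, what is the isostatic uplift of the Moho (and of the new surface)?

1.15 km

Unloading: uplift u = e ρ_c/ρ_m = 1.47 km × 2.669/3.397 = 1.15 km.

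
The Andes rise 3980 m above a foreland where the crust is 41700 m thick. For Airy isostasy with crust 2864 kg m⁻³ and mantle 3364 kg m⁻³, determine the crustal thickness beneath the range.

68500 m

Root depth r = h ρ_c / (ρ_m − ρ_c) = 3980 m × 2864 / 500 = 22800 m.
Total thickness = T + h + r = 41700 m + 3980 m + 22800 m = 68500 m.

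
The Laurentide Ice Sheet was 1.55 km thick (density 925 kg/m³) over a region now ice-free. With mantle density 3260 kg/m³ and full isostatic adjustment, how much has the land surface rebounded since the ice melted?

Removing the load lets mantle flow back in; uplift u satisfies ρ_ice t = ρ_m u.
u = t ρ_ice/ρ_m = 1.55 km × 925/3260 = 0.44 km.

0.44 km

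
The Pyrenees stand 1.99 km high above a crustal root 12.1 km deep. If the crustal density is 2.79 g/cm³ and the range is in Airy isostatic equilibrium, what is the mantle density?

Airy balance: ρ_c h = (ρ_m − ρ_c) r → ρ_m = ρ_c (1 + h/r).
ρ_m = 2.79 × (1 + 1.99 km/12.1 km) = 3.25 g/cm³.

3.25 g/cm³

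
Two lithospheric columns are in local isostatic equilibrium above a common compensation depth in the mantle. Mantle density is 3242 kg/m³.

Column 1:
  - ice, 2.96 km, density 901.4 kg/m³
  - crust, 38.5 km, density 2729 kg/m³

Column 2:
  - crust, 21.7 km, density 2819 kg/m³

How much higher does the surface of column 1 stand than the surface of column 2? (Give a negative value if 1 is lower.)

For any compensation level in the mantle, the mantle terms cancel and isostasy reduces to e = (Σt_1 − Σt_2) − (Σ(ρt)_1 − Σ(ρt)_2) / ρ_m.
Σt_1 = 41.46 km; Σt_2 = 21.7 km; Σ(ρt)_1 = 107734.644; Σ(ρt)_2 = 61172.3 (in km·kg/m³).
e = (41.46 − 21.7) − (107734.644 − 61172.3) / 3242 = 5.4 km.

5.4 km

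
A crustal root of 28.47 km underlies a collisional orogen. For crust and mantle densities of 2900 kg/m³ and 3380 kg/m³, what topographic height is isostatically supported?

4.71 km

Balancing pressure at the compensation depth: ρ_c h = (ρ_m − ρ_c) r.
h = r (ρ_m − ρ_c) / ρ_c = 28.47 km × (3380 − 2900) / 2900 = 4.71 km.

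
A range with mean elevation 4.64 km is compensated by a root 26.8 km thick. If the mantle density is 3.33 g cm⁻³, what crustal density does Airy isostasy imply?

ρ_c h = (ρ_m − ρ_c) r → ρ_c (h + r) = ρ_m r → ρ_c = ρ_m r / (h + r).
ρ_c = 3.33 × 26.8 km / (4.64 km + 26.8 km) = 2.84 g cm⁻³.

2.84 g cm⁻³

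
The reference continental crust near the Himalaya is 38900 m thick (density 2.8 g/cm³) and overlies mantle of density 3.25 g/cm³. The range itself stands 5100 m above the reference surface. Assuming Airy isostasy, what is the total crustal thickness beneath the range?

75700 m

Root depth r = h ρ_c / (ρ_m − ρ_c) = 5100 m × 2.8 / 0.45 = 31730 m.
Total thickness = T + h + r = 38900 m + 5100 m + 31730 m = 75700 m.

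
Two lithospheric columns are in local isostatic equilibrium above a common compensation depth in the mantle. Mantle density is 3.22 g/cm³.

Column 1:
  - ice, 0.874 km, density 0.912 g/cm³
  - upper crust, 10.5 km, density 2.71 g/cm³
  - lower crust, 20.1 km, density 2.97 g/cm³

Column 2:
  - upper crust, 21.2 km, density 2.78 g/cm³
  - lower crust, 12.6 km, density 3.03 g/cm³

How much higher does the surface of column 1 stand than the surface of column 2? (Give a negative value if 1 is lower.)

0.21 km

For any compensation level in the mantle, the mantle terms cancel and isostasy reduces to e = (Σt_1 − Σt_2) − (Σ(ρt)_1 − Σ(ρt)_2) / ρ_m.
Σt_1 = 31.474 km; Σt_2 = 33.8 km; Σ(ρt)_1 = 88.949088; Σ(ρt)_2 = 97.114 (in km·g/cm³).
e = (31.474 − 33.8) − (88.949088 − 97.114) / 3.22 = 0.21 km.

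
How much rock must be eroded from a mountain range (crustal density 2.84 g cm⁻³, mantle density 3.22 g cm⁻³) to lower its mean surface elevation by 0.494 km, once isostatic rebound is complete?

Net drop Δ = e − u = e − e ρ_c/ρ_m = e (ρ_m − ρ_c)/ρ_m.
e = Δ ρ_m/(ρ_m − ρ_c) = 0.494 km × 3.22/0.38 = 4.19 km.

4.19 km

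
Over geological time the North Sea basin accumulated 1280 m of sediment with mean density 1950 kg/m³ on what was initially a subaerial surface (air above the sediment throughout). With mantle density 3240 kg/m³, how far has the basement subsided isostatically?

770 m

Subaerial load: s = t ρ_sed / ρ_m = 1280 m × 1950/3240 = 770 m.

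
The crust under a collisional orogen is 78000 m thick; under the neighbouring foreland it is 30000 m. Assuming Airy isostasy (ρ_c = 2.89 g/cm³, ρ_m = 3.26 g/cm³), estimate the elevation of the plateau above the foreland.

5450 m

Excess crust Δ = 78000 m − 30000 m = 48000 m, split between elevation h and root r with h + r = Δ.
Airy balance ρ_c h = (ρ_m − ρ_c) r gives r = h ρ_c/(ρ_m − ρ_c), so h (1 + ρ_c/(ρ_m − ρ_c)) = Δ, i.e. h = Δ (ρ_m − ρ_c)/ρ_m.
h = 48000 m × 0.37/3.26 = 5450 m.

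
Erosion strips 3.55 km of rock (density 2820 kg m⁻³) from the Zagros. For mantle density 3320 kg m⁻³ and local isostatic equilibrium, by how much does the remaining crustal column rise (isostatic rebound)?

Unloading: uplift u = e ρ_c/ρ_m = 3.55 km × 2820/3320 = 3.02 km.

3.02 km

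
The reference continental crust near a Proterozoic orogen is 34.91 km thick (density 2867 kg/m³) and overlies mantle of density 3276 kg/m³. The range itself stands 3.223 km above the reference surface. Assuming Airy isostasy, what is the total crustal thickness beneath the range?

Root depth r = h ρ_c / (ρ_m − ρ_c) = 3.223 km × 2867 / 409 = 22.59 km.
Total thickness = T + h + r = 34.91 km + 3.223 km + 22.59 km = 60.7 km.

60.7 km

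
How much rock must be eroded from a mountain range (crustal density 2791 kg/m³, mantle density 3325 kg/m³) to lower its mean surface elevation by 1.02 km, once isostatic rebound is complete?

Net drop Δ = e − u = e − e ρ_c/ρ_m = e (ρ_m − ρ_c)/ρ_m.
e = Δ ρ_m/(ρ_m − ρ_c) = 1.02 km × 3325/534 = 6.35 km.

6.35 km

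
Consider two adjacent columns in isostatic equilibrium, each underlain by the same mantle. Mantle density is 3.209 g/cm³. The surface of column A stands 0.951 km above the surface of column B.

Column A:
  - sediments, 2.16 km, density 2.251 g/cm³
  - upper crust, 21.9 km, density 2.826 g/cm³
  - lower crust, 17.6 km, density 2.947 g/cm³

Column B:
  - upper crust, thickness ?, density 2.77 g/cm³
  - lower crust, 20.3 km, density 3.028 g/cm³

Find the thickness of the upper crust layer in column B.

Take the compensation level at the base of the deeper column (depth z_c below the surface of column A) and equate Σ ρ_i t_i down to z_c; mantle fills any gap and the z_c terms cancel.
Column A: 2.16×2.251 + 21.9×2.826 + 17.6×2.947 + (z_c − 41.66)×3.209
Column B: 0.951×0 + x×2.77 + 20.3×3.028 + (z_c − 0.951 − 20.3 − x)×3.209
The z_c×3.209 term appears on both sides and cancels. Collect the known terms of each column as K = Σ(ρt)_known − 3.209 × (depth of known layers): K_A = 118.61876 − 3.209×41.66 = −15.06818; K_B = 61.4684 − 3.209×(0.951 + 20.3) = −6.726059.
Balance: K_A = K_B − x×(3.209 − 2.77), so x = (K_B − K_A)/(3.209 − 2.77) = 8.34212/0.439 = 19 km.

19 km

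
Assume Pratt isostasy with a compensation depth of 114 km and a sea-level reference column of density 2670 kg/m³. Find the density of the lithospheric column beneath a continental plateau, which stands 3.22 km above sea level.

Pratt balance: ρ_ref D = ρ (D + h).
ρ = ρ_ref D/(D + h) = 2670 × 114 km/(114 km + 3.22 km) = 2600 kg/m³.

2600 kg/m³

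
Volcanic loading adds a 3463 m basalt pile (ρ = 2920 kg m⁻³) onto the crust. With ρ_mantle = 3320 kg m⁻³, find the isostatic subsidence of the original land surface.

Subaerial loading: s = t ρ_load / ρ_m.
s = 3463 m × 2920/3320 = 3050 m.

3050 m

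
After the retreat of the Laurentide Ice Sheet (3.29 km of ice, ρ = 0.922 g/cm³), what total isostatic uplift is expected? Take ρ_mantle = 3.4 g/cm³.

Removing the load lets mantle flow back in; uplift u satisfies ρ_ice t = ρ_m u.
u = t ρ_ice/ρ_m = 3.29 km × 0.922/3.4 = 0.892 km.

0.892 km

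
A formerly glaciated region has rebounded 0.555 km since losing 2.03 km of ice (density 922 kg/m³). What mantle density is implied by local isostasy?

ρ_m = ρ_ice t / u = 922 × 2.03 km/0.555 km = 3370 kg/m³.

3370 kg/m³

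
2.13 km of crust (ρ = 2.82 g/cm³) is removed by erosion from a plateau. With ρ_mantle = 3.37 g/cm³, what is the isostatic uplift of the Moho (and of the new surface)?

Unloading: uplift u = e ρ_c/ρ_m = 2.13 km × 2.82/3.37 = 1.78 km.

1.78 km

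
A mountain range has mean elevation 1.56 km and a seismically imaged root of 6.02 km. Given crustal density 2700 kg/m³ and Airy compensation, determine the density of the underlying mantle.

Airy balance: ρ_c h = (ρ_m − ρ_c) r → ρ_m = ρ_c (1 + h/r).
ρ_m = 2700 × (1 + 1.56 km/6.02 km) = 3400 kg/m³.

3400 kg/m³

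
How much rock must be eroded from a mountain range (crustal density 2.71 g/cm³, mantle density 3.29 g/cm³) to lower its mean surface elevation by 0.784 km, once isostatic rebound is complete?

4.45 km

Net drop Δ = e − u = e − e ρ_c/ρ_m = e (ρ_m − ρ_c)/ρ_m.
e = Δ ρ_m/(ρ_m − ρ_c) = 0.784 km × 3.29/0.58 = 4.45 km.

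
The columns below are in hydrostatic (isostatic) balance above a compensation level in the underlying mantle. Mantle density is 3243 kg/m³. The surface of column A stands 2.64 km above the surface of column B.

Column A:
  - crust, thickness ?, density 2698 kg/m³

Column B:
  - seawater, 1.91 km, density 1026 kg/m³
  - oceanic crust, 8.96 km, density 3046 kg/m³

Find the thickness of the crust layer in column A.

Take the compensation level at the base of the deeper column (depth z_c below the surface of column A) and equate Σ ρ_i t_i down to z_c; mantle fills any gap and the z_c terms cancel.
Column A: x×2698 + (z_c − 0 − x)×3243
Column B: 2.64×0 + 1.91×1026 + 8.96×3046 + (z_c − 2.64 − 10.87)×3243
The z_c×3243 term appears on both sides and cancels. Collect the known terms of each column as K = Σ(ρt)_known − 3243 × (depth of known layers): K_A = 0 − 3243×0 = 0; K_B = 29251.82 − 3243×(2.64 + 10.87) = −14561.11.
Balance: K_A − x×(3243 − 2698) = K_B, so x = (K_A − K_B)/(3243 − 2698) = 14561.1/545 = 26.7 km.

26.7 km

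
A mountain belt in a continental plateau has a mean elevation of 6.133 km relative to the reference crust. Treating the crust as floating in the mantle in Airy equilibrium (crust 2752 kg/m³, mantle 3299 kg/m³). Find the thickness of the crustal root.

By Archimedes' principle applied to the lithosphere: the weight of the topography is balanced by the buoyancy of the root, ρ_c h = (ρ_m − ρ_c) r.
r = h · ρ_c / (ρ_m − ρ_c) = 6.133 km × 2752 / (3299 − 2752) = 30.9 km.

30.9 km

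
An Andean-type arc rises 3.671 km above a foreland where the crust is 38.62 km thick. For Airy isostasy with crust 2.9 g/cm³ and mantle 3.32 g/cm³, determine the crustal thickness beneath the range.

67.6 km

Root depth r = h ρ_c / (ρ_m − ρ_c) = 3.671 km × 2.9 / 0.42 = 25.35 km.
Total thickness = T + h + r = 38.62 km + 3.671 km + 25.35 km = 67.6 km.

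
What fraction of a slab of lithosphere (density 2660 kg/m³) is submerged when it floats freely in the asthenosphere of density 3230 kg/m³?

0.824

Submerged fraction = ρ_obj/ρ_fluid = 2660/3230 = 0.824.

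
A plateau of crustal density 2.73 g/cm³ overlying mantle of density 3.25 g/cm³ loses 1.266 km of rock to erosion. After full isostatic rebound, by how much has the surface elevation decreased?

0.203 km

Rebound u = e ρ_c/ρ_m = 1.266 km × 2.73/3.25 = 1.063 km.
Net surface drop = e − u = 1.266 km − 1.063 km = e (ρ_m − ρ_c)/ρ_m = 0.203 km.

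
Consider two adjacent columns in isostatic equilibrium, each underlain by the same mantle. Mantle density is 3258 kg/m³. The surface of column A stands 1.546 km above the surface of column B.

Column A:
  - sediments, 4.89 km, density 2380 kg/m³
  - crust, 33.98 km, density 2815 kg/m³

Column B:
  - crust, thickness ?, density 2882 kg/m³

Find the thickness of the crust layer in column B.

Take the compensation level at the base of the deeper column (depth z_c below the surface of column A) and equate Σ ρ_i t_i down to z_c; mantle fills any gap and the z_c terms cancel.
Column A: 4.89×2380 + 33.98×2815 + (z_c − 38.87)×3258
Column B: 1.546×0 + x×2882 + (z_c − 1.546 − 0 − x)×3258
The z_c×3258 term appears on both sides and cancels. Collect the known terms of each column as K = Σ(ρt)_known − 3258 × (depth of known layers): K_A = 107291.9 − 3258×38.87 = −19346.56; K_B = 0 − 3258×(1.546 + 0) = −5036.868.
Balance: K_A = K_B − x×(3258 − 2882), so x = (K_B − K_A)/(3258 − 2882) = 14309.7/376 = 38.1 km.

38.1 km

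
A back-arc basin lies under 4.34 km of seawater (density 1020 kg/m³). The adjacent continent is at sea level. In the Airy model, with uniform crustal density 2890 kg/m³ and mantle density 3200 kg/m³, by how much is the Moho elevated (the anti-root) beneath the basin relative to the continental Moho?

Equating mass per unit area of the two columns: replacing crust with seawater at the top is compensated by replacing crust with mantle at the base: d (ρ_c − ρ_w) = a (ρ_m − ρ_c).
a = d (ρ_c − ρ_w)/(ρ_m − ρ_c) = 4.34 km × 1870/310 = 26.2 km.

26.2 km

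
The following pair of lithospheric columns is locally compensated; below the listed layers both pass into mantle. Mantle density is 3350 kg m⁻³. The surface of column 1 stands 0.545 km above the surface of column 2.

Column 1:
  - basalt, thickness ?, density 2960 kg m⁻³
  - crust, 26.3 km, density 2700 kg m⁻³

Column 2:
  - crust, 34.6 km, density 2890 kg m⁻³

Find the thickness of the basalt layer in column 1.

1.66 km

Take the compensation level at the base of the deeper column (depth z_c below the surface of column 1) and equate Σ ρ_i t_i down to z_c; mantle fills any gap and the z_c terms cancel.
Column 1: x×2960 + 26.3×2700 + (z_c − 26.3 − x)×3350
Column 2: 0.545×0 + 34.6×2890 + (z_c − 0.545 − 34.6)×3350
The z_c×3350 term appears on both sides and cancels. Collect the known terms of each column as K = Σ(ρt)_known − 3350 × (depth of known layers): K_1 = 71010 − 3350×26.3 = −17095; K_2 = 99994 − 3350×(0.545 + 34.6) = −17741.75.
Balance: K_1 − x×(3350 − 2960) = K_2, so x = (K_1 − K_2)/(3350 − 2960) = 646.75/390 = 1.66 km.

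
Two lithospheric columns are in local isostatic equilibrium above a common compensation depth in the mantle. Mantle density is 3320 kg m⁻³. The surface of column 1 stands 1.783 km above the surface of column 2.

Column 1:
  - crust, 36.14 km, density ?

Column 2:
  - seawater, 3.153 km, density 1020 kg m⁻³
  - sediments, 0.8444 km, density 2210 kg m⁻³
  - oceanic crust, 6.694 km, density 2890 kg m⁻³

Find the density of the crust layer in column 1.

2850 kg m⁻³

Take the compensation level at the base of the deeper column (depth z_c below the surface of column 1) and equate Σ ρ_i t_i down to z_c; mantle fills any gap and the z_c terms cancel.
Column 1: 36.14×ρ + (z_c − 36.14)×3320
Column 2: 1.783×0 + 3.153×1020 + 0.8444×2210 + 6.694×2890 + (z_c − 1.783 − 10.6914)×3320
The z_c×3320 term appears on both sides and cancels. Collect the known terms of each column as K = Σ(ρt)_known − 3320 × (depth of known layers): K_1 = 0 − 3320×36.14 = −119984.8; K_2 = 24427.844 − 3320×(1.783 + 10.6914) = −16987.164.
Balance: K_1 + 36.14×ρ = K_2, so ρ = (K_2 − K_1)/36.14 = 102998/36.14 = 2850 kg m⁻³.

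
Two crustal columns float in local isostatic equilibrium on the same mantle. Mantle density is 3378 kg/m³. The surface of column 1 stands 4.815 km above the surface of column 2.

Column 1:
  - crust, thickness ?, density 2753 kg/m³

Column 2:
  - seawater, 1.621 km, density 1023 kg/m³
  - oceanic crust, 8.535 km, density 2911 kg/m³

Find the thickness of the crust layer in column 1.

Take the compensation level at the base of the deeper column (depth z_c below the surface of column 1) and equate Σ ρ_i t_i down to z_c; mantle fills any gap and the z_c terms cancel.
Column 1: x×2753 + (z_c − 0 − x)×3378
Column 2: 4.815×0 + 1.621×1023 + 8.535×2911 + (z_c − 4.815 − 10.156)×3378
The z_c×3378 term appears on both sides and cancels. Collect the known terms of each column as K = Σ(ρt)_known − 3378 × (depth of known layers): K_1 = 0 − 3378×0 = 0; K_2 = 26503.668 − 3378×(4.815 + 10.156) = −24068.37.
Balance: K_1 − x×(3378 − 2753) = K_2, so x = (K_1 − K_2)/(3378 − 2753) = 24068.4/625 = 38.5 km.

38.5 km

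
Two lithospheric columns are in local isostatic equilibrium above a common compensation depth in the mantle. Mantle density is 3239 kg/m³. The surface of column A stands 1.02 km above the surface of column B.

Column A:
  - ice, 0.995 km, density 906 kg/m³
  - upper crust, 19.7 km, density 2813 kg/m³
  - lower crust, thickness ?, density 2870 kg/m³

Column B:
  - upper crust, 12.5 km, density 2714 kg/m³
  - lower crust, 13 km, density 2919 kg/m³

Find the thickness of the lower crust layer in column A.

8.98 km

Take the compensation level at the base of the deeper column (depth z_c below the surface of column A) and equate Σ ρ_i t_i down to z_c; mantle fills any gap and the z_c terms cancel.
Column A: 0.995×906 + 19.7×2813 + x×2870 + (z_c − 20.695 − x)×3239
Column B: 1.02×0 + 12.5×2714 + 13×2919 + (z_c − 1.02 − 25.5)×3239
The z_c×3239 term appears on both sides and cancels. Collect the known terms of each column as K = Σ(ρt)_known − 3239 × (depth of known layers): K_A = 56317.57 − 3239×20.695 = −10713.535; K_B = 71872 − 3239×(1.02 + 25.5) = −14026.28.
Balance: K_A − x×(3239 − 2870) = K_B, so x = (K_A − K_B)/(3239 − 2870) = 3312.74/369 = 8.98 km.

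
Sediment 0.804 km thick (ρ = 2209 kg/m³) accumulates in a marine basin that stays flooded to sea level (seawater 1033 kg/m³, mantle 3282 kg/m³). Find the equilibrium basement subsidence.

0.42 km

Submarine loading: the sediment displaces seawater, and the subsidence is in turn flooded, so s (ρ_m − ρ_w) = t (ρ_sed − ρ_w).
s = 0.804 km × (2209 − 1033) / (3282 − 1033) = 0.42 km.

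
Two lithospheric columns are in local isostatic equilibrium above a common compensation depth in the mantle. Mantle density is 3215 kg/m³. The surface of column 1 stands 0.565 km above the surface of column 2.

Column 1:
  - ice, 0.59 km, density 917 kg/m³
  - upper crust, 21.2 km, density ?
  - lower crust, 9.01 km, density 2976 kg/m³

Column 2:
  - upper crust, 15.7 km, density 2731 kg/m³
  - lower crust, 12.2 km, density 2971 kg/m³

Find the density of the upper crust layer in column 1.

2800 kg/m³

Take the compensation level at the base of the deeper column (depth z_c below the surface of column 1) and equate Σ ρ_i t_i down to z_c; mantle fills any gap and the z_c terms cancel.
Column 1: 0.59×917 + 21.2×ρ + 9.01×2976 + (z_c − 30.8)×3215
Column 2: 0.565×0 + 15.7×2731 + 12.2×2971 + (z_c − 0.565 − 27.9)×3215
The z_c×3215 term appears on both sides and cancels. Collect the known terms of each column as K = Σ(ρt)_known − 3215 × (depth of known layers): K_1 = 27354.79 − 3215×30.8 = −71667.21; K_2 = 79122.9 − 3215×(0.565 + 27.9) = −12392.075.
Balance: K_1 + 21.2×ρ = K_2, so ρ = (K_2 − K_1)/21.2 = 59275.1/21.2 = 2800 kg/m³.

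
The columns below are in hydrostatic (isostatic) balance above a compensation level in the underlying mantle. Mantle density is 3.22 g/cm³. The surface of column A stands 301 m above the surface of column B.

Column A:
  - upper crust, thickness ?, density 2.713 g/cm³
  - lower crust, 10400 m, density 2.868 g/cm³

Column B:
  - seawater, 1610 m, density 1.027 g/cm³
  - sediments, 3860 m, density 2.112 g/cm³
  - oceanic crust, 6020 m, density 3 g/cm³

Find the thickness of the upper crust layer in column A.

Take the compensation level at the base of the deeper column (depth z_c below the surface of column A) and equate Σ ρ_i t_i down to z_c; mantle fills any gap and the z_c terms cancel.
Column A: x×2.713 + 10400×2.868 + (z_c − 10400 − x)×3.22
Column B: 301×0 + 1610×1.027 + 3860×2.112 + 6020×3 + (z_c − 301 − 11490)×3.22
The z_c×3.22 term appears on both sides and cancels. Collect the known terms of each column as K = Σ(ρt)_known − 3.22 × (depth of known layers): K_A = 29827.2 − 3.22×10400 = −3660.8; K_B = 27865.79 − 3.22×(301 + 11490) = −10101.23.
Balance: K_A − x×(3.22 − 2.713) = K_B, so x = (K_A − K_B)/(3.22 − 2.713) = 6440.43/0.507 = 12700 m.

12700 m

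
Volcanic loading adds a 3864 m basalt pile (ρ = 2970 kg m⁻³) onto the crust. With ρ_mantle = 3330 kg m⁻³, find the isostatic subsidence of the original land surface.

3450 m

Subaerial loading: s = t ρ_load / ρ_m.
s = 3864 m × 2970/3330 = 3450 m.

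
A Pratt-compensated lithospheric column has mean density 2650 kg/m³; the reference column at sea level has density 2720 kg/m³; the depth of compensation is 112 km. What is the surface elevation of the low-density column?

ρ_ref D = ρ (D + h) → h = D (ρ_ref − ρ)/ρ.
h = 112 km × (2720 − 2650)/2650 = 2.96 km.

2.96 km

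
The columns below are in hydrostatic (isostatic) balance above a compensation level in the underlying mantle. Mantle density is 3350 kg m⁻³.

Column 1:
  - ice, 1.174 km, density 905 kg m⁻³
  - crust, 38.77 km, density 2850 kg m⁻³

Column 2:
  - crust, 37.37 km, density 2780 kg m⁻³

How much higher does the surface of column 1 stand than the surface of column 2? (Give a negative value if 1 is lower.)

For any compensation level in the mantle, the mantle terms cancel and isostasy reduces to e = (Σt_1 − Σt_2) − (Σ(ρt)_1 − Σ(ρt)_2) / ρ_m.
Σt_1 = 39.944 km; Σt_2 = 37.37 km; Σ(ρt)_1 = 111556.97; Σ(ρt)_2 = 103888.6 (in km·kg m⁻³).
e = (39.944 − 37.37) − (111556.97 − 103888.6) / 3350 = 0.285 km.

0.285 km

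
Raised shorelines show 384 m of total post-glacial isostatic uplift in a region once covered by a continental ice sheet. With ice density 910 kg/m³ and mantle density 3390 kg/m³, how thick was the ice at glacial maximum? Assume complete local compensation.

1430 m

u = t ρ_ice/ρ_m → t = u ρ_m/ρ_ice = 384 m × 3390/910 = 1430 m.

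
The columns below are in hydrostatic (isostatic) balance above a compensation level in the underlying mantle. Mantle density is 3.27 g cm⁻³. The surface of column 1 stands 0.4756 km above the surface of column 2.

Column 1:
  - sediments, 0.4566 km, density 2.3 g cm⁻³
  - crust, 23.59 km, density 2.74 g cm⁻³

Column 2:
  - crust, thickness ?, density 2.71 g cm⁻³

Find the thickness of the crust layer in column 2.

Take the compensation level at the base of the deeper column (depth z_c below the surface of column 1) and equate Σ ρ_i t_i down to z_c; mantle fills any gap and the z_c terms cancel.
Column 1: 0.4566×2.3 + 23.59×2.74 + (z_c − 24.0466)×3.27
Column 2: 0.4756×0 + x×2.71 + (z_c − 0.4756 − 0 − x)×3.27
The z_c×3.27 term appears on both sides and cancels. Collect the known terms of each column as K = Σ(ρt)_known − 3.27 × (depth of known layers): K_1 = 65.68678 − 3.27×24.0466 = −12.945602; K_2 = 0 − 3.27×(0.4756 + 0) = −1.555212.
Balance: K_1 = K_2 − x×(3.27 − 2.71), so x = (K_2 − K_1)/(3.27 − 2.71) = 11.3904/0.56 = 20.3 km.

20.3 km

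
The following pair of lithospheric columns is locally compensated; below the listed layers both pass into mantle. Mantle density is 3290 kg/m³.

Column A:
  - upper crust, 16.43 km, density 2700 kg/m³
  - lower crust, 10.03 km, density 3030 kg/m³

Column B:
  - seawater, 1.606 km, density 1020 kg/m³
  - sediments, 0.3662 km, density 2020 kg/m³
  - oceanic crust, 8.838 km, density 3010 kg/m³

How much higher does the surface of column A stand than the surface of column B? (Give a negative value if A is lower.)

1.74 km

For any compensation level in the mantle, the mantle terms cancel and isostasy reduces to e = (Σt_A − Σt_B) − (Σ(ρt)_A − Σ(ρt)_B) / ρ_m.
Σt_A = 26.46 km; Σt_B = 10.8102 km; Σ(ρt)_A = 74751.9; Σ(ρt)_B = 28980.224 (in km·kg/m³).
e = (26.46 − 10.8102) − (74751.9 − 28980.224) / 3290 = 1.74 km.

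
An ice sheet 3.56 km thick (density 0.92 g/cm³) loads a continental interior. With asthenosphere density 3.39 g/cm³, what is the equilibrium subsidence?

By Archimedes' principle applied to the lithosphere: the ice load ρ_ice t is balanced by mantle displaced below, ρ_m s.
s = t ρ_ice / ρ_m = 3.56 km × 0.92/3.39 = 0.966 km.

0.966 km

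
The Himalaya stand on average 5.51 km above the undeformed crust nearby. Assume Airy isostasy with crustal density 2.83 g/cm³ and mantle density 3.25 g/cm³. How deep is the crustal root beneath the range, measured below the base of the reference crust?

Balancing pressure at the compensation depth: the weight of the topography is balanced by the buoyancy of the root, ρ_c h = (ρ_m − ρ_c) r.
r = h · ρ_c / (ρ_m − ρ_c) = 5.51 km × 2.83 / (3.25 − 2.83) = 37.1 km.

37.1 km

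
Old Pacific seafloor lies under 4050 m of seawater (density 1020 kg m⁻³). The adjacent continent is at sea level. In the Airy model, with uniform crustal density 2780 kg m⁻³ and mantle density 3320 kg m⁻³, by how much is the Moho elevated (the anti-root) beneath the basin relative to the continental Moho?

By Archimedes' principle applied to the lithosphere: replacing crust with seawater at the top is compensated by replacing crust with mantle at the base: d (ρ_c − ρ_w) = a (ρ_m − ρ_c).
a = d (ρ_c − ρ_w)/(ρ_m − ρ_c) = 4050 m × 1760/540 = 13200 m.

13200 m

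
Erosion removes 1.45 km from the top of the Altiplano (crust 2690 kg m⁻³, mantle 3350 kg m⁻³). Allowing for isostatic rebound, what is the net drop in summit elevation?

0.286 km

Rebound u = e ρ_c/ρ_m = 1.45 km × 2690/3350 = 1.164 km.
Net surface drop = e − u = 1.45 km − 1.164 km = e (ρ_m − ρ_c)/ρ_m = 0.286 km.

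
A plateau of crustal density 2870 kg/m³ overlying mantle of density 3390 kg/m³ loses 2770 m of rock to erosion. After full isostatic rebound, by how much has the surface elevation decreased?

425 m

Rebound u = e ρ_c/ρ_m = 2770 m × 2870/3390 = 2345 m.
Net surface drop = e − u = 2770 m − 2345 m = e (ρ_m − ρ_c)/ρ_m = 425 m.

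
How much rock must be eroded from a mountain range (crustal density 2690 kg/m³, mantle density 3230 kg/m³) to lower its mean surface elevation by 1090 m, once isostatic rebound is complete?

6520 m

Net drop Δ = e − u = e − e ρ_c/ρ_m = e (ρ_m − ρ_c)/ρ_m.
e = Δ ρ_m/(ρ_m − ρ_c) = 1090 m × 3230/540 = 6520 m.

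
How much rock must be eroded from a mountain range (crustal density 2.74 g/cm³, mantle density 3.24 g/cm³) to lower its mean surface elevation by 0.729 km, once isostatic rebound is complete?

Net drop Δ = e − u = e − e ρ_c/ρ_m = e (ρ_m − ρ_c)/ρ_m.
e = Δ ρ_m/(ρ_m − ρ_c) = 0.729 km × 3.24/0.5 = 4.72 km.

4.72 km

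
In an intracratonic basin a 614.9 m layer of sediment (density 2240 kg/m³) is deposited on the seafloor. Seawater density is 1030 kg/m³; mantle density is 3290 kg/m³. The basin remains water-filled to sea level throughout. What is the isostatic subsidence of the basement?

Submarine loading: the sediment displaces seawater, and the subsidence is in turn flooded, so s (ρ_m − ρ_w) = t (ρ_sed − ρ_w).
s = 614.9 m × (2240 − 1030) / (3290 − 1030) = 329 m.

329 m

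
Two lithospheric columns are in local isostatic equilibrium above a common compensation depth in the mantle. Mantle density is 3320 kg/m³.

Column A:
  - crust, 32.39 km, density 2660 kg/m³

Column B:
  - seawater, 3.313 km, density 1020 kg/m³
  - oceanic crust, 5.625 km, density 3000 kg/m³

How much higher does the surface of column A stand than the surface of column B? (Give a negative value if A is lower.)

3.6 km

For any compensation level in the mantle, the mantle terms cancel and isostasy reduces to e = (Σt_A − Σt_B) − (Σ(ρt)_A − Σ(ρt)_B) / ρ_m.
Σt_A = 32.39 km; Σt_B = 8.938 km; Σ(ρt)_A = 86157.4; Σ(ρt)_B = 20254.26 (in km·kg/m³).
e = (32.39 − 8.938) − (86157.4 − 20254.26) / 3320 = 3.6 km.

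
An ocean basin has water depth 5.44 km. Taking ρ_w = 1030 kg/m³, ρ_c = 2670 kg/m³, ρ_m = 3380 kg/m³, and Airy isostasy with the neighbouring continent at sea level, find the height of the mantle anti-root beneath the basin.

12.6 km

Equating mass per unit area of the two columns: replacing crust with seawater at the top is compensated by replacing crust with mantle at the base: d (ρ_c − ρ_w) = a (ρ_m − ρ_c).
a = d (ρ_c − ρ_w)/(ρ_m − ρ_c) = 5.44 km × 1640/710 = 12.6 km.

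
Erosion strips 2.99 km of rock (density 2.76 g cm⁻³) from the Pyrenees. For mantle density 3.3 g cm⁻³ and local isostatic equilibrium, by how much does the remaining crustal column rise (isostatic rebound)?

Unloading: uplift u = e ρ_c/ρ_m = 2.99 km × 2.76/3.3 = 2.5 km.

2.5 km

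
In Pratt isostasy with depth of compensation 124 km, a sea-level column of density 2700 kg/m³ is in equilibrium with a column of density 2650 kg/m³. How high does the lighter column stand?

ρ_ref D = ρ (D + h) → h = D (ρ_ref − ρ)/ρ.
h = 124 km × (2700 − 2650)/2650 = 2.34 km.

2.34 km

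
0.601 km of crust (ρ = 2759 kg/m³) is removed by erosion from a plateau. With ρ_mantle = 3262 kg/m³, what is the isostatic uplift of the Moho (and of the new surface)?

Unloading: uplift u = e ρ_c/ρ_m = 0.601 km × 2759/3262 = 0.508 km.

0.508 km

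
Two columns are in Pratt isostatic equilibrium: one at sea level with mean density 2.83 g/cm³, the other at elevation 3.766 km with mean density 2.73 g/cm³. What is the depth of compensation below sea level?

ρ_ref D = ρ (D + h) → D (ρ_ref − ρ) = ρ h.
D = ρ h/(ρ_ref − ρ) = 2.73 × 3.766 km/(2.83 − 2.73) = 103 km.

103 km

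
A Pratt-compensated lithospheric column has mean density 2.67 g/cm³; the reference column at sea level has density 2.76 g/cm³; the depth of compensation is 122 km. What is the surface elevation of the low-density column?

4.11 km

ρ_ref D = ρ (D + h) → h = D (ρ_ref − ρ)/ρ.
h = 122 km × (2.76 − 2.67)/2.67 = 4.11 km.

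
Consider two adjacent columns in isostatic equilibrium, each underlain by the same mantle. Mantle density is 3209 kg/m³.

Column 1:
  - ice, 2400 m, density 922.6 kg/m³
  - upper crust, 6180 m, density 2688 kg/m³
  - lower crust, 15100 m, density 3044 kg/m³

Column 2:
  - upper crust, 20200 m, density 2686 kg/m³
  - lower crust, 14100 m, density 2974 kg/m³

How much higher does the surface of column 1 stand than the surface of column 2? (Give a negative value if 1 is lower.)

−835 m

For any compensation level in the mantle, the mantle terms cancel and isostasy reduces to e = (Σt_1 − Σt_2) − (Σ(ρt)_1 − Σ(ρt)_2) / ρ_m.
Σt_1 = 23680 m; Σt_2 = 34300 m; Σ(ρt)_1 = 64790480; Σ(ρt)_2 = 96190600 (in m·kg/m³).
e = (23680 − 34300) − (64790480 − 96190600) / 3209 = −835 m.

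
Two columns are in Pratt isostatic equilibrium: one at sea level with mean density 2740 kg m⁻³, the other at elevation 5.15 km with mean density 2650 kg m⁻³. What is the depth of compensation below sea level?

152 km

ρ_ref D = ρ (D + h) → D (ρ_ref − ρ) = ρ h.
D = ρ h/(ρ_ref − ρ) = 2650 × 5.15 km/(2740 − 2650) = 152 km.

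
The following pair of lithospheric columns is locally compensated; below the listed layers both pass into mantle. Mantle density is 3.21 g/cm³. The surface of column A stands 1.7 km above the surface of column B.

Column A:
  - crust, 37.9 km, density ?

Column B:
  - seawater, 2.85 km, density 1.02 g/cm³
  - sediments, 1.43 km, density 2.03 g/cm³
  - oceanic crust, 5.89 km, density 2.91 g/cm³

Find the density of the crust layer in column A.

2.81 g/cm³

Take the compensation level at the base of the deeper column (depth z_c below the surface of column A) and equate Σ ρ_i t_i down to z_c; mantle fills any gap and the z_c terms cancel.
Column A: 37.9×ρ + (z_c − 37.9)×3.21
Column B: 1.7×0 + 2.85×1.02 + 1.43×2.03 + 5.89×2.91 + (z_c − 1.7 − 10.17)×3.21
The z_c×3.21 term appears on both sides and cancels. Collect the known terms of each column as K = Σ(ρt)_known − 3.21 × (depth of known layers): K_A = 0 − 3.21×37.9 = −121.659; K_B = 22.9498 − 3.21×(1.7 + 10.17) = −15.1529.
Balance: K_A + 37.9×ρ = K_B, so ρ = (K_B − K_A)/37.9 = 106.506/37.9 = 2.81 g/cm³.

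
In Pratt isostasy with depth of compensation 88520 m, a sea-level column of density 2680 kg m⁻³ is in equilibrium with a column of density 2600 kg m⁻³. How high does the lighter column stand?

ρ_ref D = ρ (D + h) → h = D (ρ_ref − ρ)/ρ.
h = 88520 m × (2680 − 2600)/2600 = 2720 m.

2720 m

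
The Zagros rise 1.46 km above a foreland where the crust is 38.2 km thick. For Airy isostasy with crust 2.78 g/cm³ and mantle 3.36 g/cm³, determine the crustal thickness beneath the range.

Root depth r = h ρ_c / (ρ_m − ρ_c) = 1.46 km × 2.78 / 0.58 = 6.998 km.
Total thickness = T + h + r = 38.2 km + 1.46 km + 6.998 km = 46.7 km.

46.7 km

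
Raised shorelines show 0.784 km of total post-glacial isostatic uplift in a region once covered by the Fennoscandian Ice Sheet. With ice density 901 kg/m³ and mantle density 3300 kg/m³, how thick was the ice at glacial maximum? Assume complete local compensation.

u = t ρ_ice/ρ_m → t = u ρ_m/ρ_ice = 0.784 km × 3300/901 = 2.87 km.

2.87 km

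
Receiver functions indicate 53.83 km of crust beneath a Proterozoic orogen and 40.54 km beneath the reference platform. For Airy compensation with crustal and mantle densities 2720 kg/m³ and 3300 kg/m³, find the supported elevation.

2.34 km

Excess crust Δ = 53.83 km − 40.54 km = 13.29 km, split between elevation h and root r with h + r = Δ.
Airy balance ρ_c h = (ρ_m − ρ_c) r gives r = h ρ_c/(ρ_m − ρ_c), so h (1 + ρ_c/(ρ_m − ρ_c)) = Δ, i.e. h = Δ (ρ_m − ρ_c)/ρ_m.
h = 13.29 km × 580/3300 = 2.34 km.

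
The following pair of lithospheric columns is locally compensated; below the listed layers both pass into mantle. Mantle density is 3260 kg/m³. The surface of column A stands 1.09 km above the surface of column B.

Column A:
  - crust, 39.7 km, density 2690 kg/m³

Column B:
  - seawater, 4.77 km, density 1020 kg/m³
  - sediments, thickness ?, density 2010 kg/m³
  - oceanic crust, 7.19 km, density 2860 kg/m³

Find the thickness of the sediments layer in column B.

Take the compensation level at the base of the deeper column (depth z_c below the surface of column A) and equate Σ ρ_i t_i down to z_c; mantle fills any gap and the z_c terms cancel.
Column A: 39.7×2690 + (z_c − 39.7)×3260
Column B: 1.09×0 + 4.77×1020 + x×2010 + 7.19×2860 + (z_c − 1.09 − 11.96 − x)×3260
The z_c×3260 term appears on both sides and cancels. Collect the known terms of each column as K = Σ(ρt)_known − 3260 × (depth of known layers): K_A = 106793 − 3260×39.7 = −22629; K_B = 25428.8 − 3260×(1.09 + 11.96) = −17114.2.
Balance: K_A = K_B − x×(3260 − 2010), so x = (K_B − K_A)/(3260 − 2010) = 5514.8/1250 = 4.41 km.

4.41 km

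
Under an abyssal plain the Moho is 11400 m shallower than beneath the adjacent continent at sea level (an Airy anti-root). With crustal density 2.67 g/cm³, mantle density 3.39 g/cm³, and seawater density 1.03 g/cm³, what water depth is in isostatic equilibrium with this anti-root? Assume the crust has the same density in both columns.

5000 m

Replacing a thickness d of crust by seawater at the top must be balanced by replacing crust with mantle at the base: d (ρ_c − ρ_w) = a (ρ_m − ρ_c).
d = a (ρ_m − ρ_c)/(ρ_c − ρ_w) = 11400 m × 0.72/1.64 = 5000 m.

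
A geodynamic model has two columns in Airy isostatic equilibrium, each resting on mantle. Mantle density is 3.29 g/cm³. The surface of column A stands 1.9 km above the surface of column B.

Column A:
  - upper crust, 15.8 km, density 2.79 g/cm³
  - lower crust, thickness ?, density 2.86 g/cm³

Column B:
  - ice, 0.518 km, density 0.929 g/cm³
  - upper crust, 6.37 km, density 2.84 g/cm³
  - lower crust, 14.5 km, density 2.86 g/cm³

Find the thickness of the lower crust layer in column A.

Take the compensation level at the base of the deeper column (depth z_c below the surface of column A) and equate Σ ρ_i t_i down to z_c; mantle fills any gap and the z_c terms cancel.
Column A: 15.8×2.79 + x×2.86 + (z_c − 15.8 − x)×3.29
Column B: 1.9×0 + 0.518×0.929 + 6.37×2.84 + 14.5×2.86 + (z_c − 1.9 − 21.388)×3.29
The z_c×3.29 term appears on both sides and cancels. Collect the known terms of each column as K = Σ(ρt)_known − 3.29 × (depth of known layers): K_A = 44.082 − 3.29×15.8 = −7.9; K_B = 60.042022 − 3.29×(1.9 + 21.388) = −16.575498.
Balance: K_A − x×(3.29 − 2.86) = K_B, so x = (K_A − K_B)/(3.29 − 2.86) = 8.6755/0.43 = 20.2 km.

20.2 km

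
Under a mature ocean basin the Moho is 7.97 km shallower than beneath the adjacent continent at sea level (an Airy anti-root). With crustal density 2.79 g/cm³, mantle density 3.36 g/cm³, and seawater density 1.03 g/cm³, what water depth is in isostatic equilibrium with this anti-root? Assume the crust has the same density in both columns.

Replacing a thickness d of crust by seawater at the top must be balanced by replacing crust with mantle at the base: d (ρ_c − ρ_w) = a (ρ_m − ρ_c).
d = a (ρ_m − ρ_c)/(ρ_c − ρ_w) = 7.97 km × 0.57/1.76 = 2.58 km.

2.58 km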